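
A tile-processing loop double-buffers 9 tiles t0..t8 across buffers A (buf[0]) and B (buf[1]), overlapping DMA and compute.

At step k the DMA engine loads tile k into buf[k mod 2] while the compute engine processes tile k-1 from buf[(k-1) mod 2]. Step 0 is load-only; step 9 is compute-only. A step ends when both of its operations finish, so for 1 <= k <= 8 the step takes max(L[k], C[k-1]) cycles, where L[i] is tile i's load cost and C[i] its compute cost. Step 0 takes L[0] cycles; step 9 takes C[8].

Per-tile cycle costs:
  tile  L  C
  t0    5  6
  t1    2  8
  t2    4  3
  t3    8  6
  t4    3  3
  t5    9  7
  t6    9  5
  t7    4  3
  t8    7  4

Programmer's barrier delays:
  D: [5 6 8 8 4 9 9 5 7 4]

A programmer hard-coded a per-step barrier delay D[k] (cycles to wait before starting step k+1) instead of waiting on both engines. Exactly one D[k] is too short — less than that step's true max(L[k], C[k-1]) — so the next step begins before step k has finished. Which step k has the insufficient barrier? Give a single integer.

[0] required=L[0]=5=5 vs D=5 ok
[1] required=max(L[1]=2,C[0]=6)=6 vs D=6 ok
[2] required=max(L[2]=4,C[1]=8)=8 vs D=8 ok
[3] required=max(L[3]=8,C[2]=3)=8 vs D=8 ok
[4] required=max(L[4]=3,C[3]=6)=6 vs D=4 SHORT
[5] required=max(L[5]=9,C[4]=3)=9 vs D=9 ok
[6] required=max(L[6]=9,C[5]=7)=9 vs D=9 ok
[7] required=max(L[7]=4,C[6]=5)=5 vs D=5 ok
[8] required=max(L[8]=7,C[7]=3)=7 vs D=7 ok
[9] required=C[8]=4=4 vs D=4 ok

hazard at step 4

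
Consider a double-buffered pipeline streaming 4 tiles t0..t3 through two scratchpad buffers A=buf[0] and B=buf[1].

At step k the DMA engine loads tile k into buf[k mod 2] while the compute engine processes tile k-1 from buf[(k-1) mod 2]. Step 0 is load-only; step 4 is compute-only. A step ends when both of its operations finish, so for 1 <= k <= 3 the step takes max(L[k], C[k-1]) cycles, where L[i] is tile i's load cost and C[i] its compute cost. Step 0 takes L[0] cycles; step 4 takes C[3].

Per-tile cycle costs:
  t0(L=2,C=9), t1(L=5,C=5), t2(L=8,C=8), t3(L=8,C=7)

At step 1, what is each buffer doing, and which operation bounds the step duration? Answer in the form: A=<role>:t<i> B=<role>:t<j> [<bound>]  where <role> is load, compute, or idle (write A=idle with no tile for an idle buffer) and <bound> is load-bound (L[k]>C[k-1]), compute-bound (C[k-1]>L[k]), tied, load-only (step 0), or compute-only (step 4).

step 1: A=compute:t0 B=load:t1 [compute-bound]

k=0 load=t0/2c comp=- wait=2 total=2
k=1 load=t1/5c comp=t0/9c wait=9 total=11
k=2 load=t2/8c comp=t1/5c wait=8 total=19
k=3 load=t3/8c comp=t2/8c wait=8 total=27
k=4 load=- comp=t3/7c wait=7 total=34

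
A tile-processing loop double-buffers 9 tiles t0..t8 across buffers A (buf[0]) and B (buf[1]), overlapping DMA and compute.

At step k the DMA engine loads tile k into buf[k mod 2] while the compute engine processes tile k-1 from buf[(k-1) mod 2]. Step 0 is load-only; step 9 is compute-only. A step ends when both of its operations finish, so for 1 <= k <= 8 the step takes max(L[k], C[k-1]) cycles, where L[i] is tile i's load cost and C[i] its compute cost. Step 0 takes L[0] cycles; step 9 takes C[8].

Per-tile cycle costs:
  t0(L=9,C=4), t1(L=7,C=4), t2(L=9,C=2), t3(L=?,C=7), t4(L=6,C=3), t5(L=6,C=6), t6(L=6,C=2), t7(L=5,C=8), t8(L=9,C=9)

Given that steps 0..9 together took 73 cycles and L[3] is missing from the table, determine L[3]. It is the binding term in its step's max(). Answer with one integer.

L[3] = 6

step 0 = dur = L[0]=9 = 9
step 1 = dur = max(L[1]=7, C[0]=4) = 7
step 2 = dur = max(L[2]=9, C[1]=4) = 9
step 3 = dur = max(L[3]=?, C[2]=2) = L[3]  (unknown; binding)
step 4 = dur = max(L[4]=6, C[3]=7) = 7
step 5 = dur = max(L[5]=6, C[4]=3) = 6
step 6 = dur = max(L[6]=6, C[5]=6) = 6
step 7 = dur = max(L[7]=5, C[6]=2) = 5
step 8 = dur = max(L[8]=9, C[7]=8) = 9
step 9 = dur = C[8]=9 = 9
sum of known step durations = 67
dur[3] = total - known = 73 - 67 = 6
L[3] is the binding max in step 3, so L[3] = dur[3] = 6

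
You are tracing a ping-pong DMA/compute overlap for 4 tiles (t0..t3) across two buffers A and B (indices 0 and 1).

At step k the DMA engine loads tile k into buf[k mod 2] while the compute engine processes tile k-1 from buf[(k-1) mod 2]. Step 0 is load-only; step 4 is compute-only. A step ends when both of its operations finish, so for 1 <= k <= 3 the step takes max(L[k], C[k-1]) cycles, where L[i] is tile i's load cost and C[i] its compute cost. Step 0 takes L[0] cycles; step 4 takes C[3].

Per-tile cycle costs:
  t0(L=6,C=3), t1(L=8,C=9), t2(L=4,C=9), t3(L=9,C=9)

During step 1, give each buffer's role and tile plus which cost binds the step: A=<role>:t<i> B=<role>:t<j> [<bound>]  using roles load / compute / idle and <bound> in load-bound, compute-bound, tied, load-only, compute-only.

step 1: A=compute:t0 B=load:t1 [load-bound]

k=0 load=t0/6c comp=- wait=6 total=6
k=1 load=t1/8c comp=t0/3c wait=8 total=14
k=2 load=t2/4c comp=t1/9c wait=9 total=23
k=3 load=t3/9c comp=t2/9c wait=9 total=32
k=4 load=- comp=t3/9c wait=9 total=41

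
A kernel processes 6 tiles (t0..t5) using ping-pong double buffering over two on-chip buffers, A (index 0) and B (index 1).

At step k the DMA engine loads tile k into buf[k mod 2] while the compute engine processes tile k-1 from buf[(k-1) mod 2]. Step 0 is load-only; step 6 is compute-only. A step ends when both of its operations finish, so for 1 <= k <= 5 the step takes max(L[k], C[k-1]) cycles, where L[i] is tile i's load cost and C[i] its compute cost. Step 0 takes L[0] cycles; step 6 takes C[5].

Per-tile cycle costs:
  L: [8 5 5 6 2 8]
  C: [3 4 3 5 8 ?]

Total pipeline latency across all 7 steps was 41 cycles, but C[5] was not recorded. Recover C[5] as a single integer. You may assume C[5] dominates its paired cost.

C[5] = 4

step 0 | dur = L[0]=8 = 8
step 1 | dur = max(L[1]=5, C[0]=3) = 5
step 2 | dur = max(L[2]=5, C[1]=4) = 5
step 3 | dur = max(L[3]=6, C[2]=3) = 6
step 4 | dur = max(L[4]=2, C[3]=5) = 5
step 5 | dur = max(L[5]=8, C[4]=8) = 8
step 6 | dur = C[5]=? = C[5]  (unknown; binding)
sum of known step durations = 37
dur[6] = total - known = 41 - 37 = 4
C[5] is the binding max in step 6, so C[5] = dur[6] = 4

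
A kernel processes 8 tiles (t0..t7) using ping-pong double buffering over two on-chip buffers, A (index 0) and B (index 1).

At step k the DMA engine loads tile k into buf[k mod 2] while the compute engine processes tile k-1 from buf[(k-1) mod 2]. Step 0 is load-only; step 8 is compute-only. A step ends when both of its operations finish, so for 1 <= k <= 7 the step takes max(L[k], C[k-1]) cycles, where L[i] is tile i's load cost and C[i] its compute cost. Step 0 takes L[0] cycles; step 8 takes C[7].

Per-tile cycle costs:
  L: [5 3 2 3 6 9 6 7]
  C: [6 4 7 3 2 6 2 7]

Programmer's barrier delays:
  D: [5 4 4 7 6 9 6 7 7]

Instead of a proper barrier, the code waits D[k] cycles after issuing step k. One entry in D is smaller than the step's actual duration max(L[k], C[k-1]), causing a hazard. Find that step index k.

hazard at step 1

step 0: need L[0]=5 = 5; D[0]=5 ok
step 1: need max(L[1]=3,C[0]=6) = 6; D[1]=4 SHORT
step 2: need max(L[2]=2,C[1]=4) = 4; D[2]=4 ok
step 3: need max(L[3]=3,C[2]=7) = 7; D[3]=7 ok
step 4: need max(L[4]=6,C[3]=3) = 6; D[4]=6 ok
step 5: need max(L[5]=9,C[4]=2) = 9; D[5]=9 ok
step 6: need max(L[6]=6,C[5]=6) = 6; D[6]=6 ok
step 7: need max(L[7]=7,C[6]=2) = 7; D[7]=7 ok
step 8: need C[7]=7 = 7; D[8]=7 ok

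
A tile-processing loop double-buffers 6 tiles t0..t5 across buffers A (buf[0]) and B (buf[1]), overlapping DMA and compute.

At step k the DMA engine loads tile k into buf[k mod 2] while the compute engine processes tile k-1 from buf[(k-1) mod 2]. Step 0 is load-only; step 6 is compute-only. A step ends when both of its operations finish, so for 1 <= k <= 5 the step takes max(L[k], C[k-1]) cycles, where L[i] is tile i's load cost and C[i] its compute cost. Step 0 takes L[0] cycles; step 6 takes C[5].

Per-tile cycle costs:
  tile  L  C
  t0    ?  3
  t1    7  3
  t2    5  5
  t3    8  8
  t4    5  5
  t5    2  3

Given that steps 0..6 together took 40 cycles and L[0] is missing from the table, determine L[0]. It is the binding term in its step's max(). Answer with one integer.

step 0 = dur = L[0]=? = L[0]  (unknown; binding)
step 1 = dur = max(L[1]=7, C[0]=3) = 7
step 2 = dur = max(L[2]=5, C[1]=3) = 5
step 3 = dur = max(L[3]=8, C[2]=5) = 8
step 4 = dur = max(L[4]=5, C[3]=8) = 8
step 5 = dur = max(L[5]=2, C[4]=5) = 5
step 6 = dur = C[5]=3 = 3
sum of known step durations = 36
dur[0] = total - known = 40 - 36 = 4
L[0] is the binding max in step 0, so L[0] = dur[0] = 4

L[0] = 4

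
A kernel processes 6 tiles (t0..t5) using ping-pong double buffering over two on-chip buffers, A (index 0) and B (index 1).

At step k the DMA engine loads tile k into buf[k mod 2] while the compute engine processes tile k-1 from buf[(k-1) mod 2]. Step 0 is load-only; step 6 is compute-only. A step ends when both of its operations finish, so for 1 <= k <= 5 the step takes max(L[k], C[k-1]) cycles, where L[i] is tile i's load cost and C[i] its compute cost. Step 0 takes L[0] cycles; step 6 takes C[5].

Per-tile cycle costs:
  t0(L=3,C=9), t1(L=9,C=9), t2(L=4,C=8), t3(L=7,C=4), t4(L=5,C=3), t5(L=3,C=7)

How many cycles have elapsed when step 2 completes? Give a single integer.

end_cycle[2] = 21

step 0: L[0]=3 → dur=3, Σ=3 | A=load:t0 B=idle [load-only]
step 1: L[1]=9 C[0]=9 → dur=9, Σ=12 | A=compute:t0 B=load:t1 [tied]
step 2: L[2]=4 C[1]=9 → dur=9, Σ=21 | A=load:t2 B=compute:t1 [compute-bound]
step 3: L[3]=7 C[2]=8 → dur=8, Σ=29 | A=compute:t2 B=load:t3 [compute-bound]
step 4: L[4]=5 C[3]=4 → dur=5, Σ=34 | A=load:t4 B=compute:t3 [load-bound]
step 5: L[5]=3 C[4]=3 → dur=3, Σ=37 | A=compute:t4 B=load:t5 [tied]
step 6: C[5]=7 → dur=7, Σ=44 | A=idle B=compute:t5 [compute-only]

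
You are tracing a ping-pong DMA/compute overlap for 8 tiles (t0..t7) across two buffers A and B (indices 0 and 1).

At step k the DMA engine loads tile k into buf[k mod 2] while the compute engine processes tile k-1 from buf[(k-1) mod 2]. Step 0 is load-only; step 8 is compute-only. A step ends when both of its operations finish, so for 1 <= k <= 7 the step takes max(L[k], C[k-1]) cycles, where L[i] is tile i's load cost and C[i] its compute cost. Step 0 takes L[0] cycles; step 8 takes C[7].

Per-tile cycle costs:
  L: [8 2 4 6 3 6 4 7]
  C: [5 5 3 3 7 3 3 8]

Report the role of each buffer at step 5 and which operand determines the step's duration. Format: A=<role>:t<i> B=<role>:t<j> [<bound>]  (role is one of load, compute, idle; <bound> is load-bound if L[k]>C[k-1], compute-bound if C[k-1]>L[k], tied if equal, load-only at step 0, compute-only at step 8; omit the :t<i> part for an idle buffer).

step 5: A=compute:t4 B=load:t5 [compute-bound]

  0. 8=8c; end=8; A:t0 B:-
  1. max(2,5)=5c; end=13; A:t0 B:t1
  2. max(4,5)=5c; end=18; A:t2 B:t1
  3. max(6,3)=6c; end=24; A:t2 B:t3
  4. max(3,3)=3c; end=27; A:t4 B:t3
  5. max(6,7)=7c; end=34; A:t4 B:t5
  6. max(4,3)=4c; end=38; A:t6 B:t5
  7. max(7,3)=7c; end=45; A:t6 B:t7
  8. 8=8c; end=53; A:t6 B:t7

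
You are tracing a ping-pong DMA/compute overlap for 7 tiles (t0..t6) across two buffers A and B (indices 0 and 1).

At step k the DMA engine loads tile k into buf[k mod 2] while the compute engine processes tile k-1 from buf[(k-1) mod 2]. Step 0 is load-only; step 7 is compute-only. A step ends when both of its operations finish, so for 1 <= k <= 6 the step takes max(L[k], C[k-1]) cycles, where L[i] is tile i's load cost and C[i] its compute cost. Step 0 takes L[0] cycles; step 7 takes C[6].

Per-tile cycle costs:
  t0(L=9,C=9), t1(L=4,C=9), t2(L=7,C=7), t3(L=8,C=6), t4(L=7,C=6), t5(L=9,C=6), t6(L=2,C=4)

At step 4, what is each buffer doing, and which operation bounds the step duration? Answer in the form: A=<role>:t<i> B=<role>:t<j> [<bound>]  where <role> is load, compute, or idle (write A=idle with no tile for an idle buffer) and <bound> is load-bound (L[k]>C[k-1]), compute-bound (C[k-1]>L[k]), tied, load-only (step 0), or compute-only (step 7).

  0. 9=9c; end=9; A:t0 B:-
  1. max(4,9)=9c; end=18; A:t0 B:t1
  2. max(7,9)=9c; end=27; A:t2 B:t1
  3. max(8,7)=8c; end=35; A:t2 B:t3
  4. max(7,6)=7c; end=42; A:t4 B:t3
  5. max(9,6)=9c; end=51; A:t4 B:t5
  6. max(2,6)=6c; end=57; A:t6 B:t5
  7. 4=4c; end=61; A:t6 B:t5

step 4: A=load:t4 B=compute:t3 [load-bound]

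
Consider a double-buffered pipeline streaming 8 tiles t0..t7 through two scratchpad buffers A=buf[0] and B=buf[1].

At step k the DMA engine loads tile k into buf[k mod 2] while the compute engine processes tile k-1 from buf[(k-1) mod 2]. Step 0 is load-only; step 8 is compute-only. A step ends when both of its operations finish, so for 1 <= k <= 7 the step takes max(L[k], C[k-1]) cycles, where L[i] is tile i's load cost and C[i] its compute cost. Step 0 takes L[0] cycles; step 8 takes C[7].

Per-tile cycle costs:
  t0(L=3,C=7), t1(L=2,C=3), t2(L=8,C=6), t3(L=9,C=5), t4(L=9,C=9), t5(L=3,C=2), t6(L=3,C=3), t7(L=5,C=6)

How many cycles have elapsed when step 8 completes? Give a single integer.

end_cycle[8] = 59

  0. 3=3c; end=3; A:t0 B:-
  1. max(2,7)=7c; end=10; A:t0 B:t1
  2. max(8,3)=8c; end=18; A:t2 B:t1
  3. max(9,6)=9c; end=27; A:t2 B:t3
  4. max(9,5)=9c; end=36; A:t4 B:t3
  5. max(3,9)=9c; end=45; A:t4 B:t5
  6. max(3,2)=3c; end=48; A:t6 B:t5
  7. max(5,3)=5c; end=53; A:t6 B:t7
  8. 6=6c; end=59; A:t6 B:t7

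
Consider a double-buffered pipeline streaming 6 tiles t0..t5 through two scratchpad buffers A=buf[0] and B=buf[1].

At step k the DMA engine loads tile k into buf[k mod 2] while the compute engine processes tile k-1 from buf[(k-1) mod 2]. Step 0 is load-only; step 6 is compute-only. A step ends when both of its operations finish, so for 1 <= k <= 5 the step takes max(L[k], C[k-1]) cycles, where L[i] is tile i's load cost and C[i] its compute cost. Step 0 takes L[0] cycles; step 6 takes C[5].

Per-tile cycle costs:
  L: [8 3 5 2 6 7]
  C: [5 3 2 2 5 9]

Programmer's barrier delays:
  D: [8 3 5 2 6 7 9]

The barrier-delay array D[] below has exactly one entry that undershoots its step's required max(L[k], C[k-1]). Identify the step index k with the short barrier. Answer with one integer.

step 0: need L[0]=8 = 8; D[0]=8 ok
step 1: need max(L[1]=3,C[0]=5) = 5; D[1]=3 SHORT
step 2: need max(L[2]=5,C[1]=3) = 5; D[2]=5 ok
step 3: need max(L[3]=2,C[2]=2) = 2; D[3]=2 ok
step 4: need max(L[4]=6,C[3]=2) = 6; D[4]=6 ok
step 5: need max(L[5]=7,C[4]=5) = 7; D[5]=7 ok
step 6: need C[5]=9 = 9; D[6]=9 ok

hazard at step 1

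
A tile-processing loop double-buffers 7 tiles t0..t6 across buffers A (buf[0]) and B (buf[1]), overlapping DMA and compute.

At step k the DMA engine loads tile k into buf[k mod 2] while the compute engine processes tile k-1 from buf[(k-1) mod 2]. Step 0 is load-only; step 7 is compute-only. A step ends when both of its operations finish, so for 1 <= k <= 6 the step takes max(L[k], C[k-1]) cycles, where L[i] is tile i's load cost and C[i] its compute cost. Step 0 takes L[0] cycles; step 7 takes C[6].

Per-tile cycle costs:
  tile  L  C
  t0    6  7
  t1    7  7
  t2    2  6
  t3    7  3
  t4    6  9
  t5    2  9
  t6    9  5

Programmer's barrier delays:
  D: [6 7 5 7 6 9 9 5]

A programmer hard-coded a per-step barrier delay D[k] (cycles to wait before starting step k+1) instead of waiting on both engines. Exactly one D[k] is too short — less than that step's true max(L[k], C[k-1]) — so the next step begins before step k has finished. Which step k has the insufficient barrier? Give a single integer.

hazard at step 2

k=0 barrier L[0]=6→6c, D[0]=6 ok
k=1 barrier max(L[1]=7,C[0]=7)→7c, D[1]=7 ok
k=2 barrier max(L[2]=2,C[1]=7)→7c, D[2]=5 SHORT
k=3 barrier max(L[3]=7,C[2]=6)→7c, D[3]=7 ok
k=4 barrier max(L[4]=6,C[3]=3)→6c, D[4]=6 ok
k=5 barrier max(L[5]=2,C[4]=9)→9c, D[5]=9 ok
k=6 barrier max(L[6]=9,C[5]=9)→9c, D[6]=9 ok
k=7 barrier C[6]=5→5c, D[7]=5 ok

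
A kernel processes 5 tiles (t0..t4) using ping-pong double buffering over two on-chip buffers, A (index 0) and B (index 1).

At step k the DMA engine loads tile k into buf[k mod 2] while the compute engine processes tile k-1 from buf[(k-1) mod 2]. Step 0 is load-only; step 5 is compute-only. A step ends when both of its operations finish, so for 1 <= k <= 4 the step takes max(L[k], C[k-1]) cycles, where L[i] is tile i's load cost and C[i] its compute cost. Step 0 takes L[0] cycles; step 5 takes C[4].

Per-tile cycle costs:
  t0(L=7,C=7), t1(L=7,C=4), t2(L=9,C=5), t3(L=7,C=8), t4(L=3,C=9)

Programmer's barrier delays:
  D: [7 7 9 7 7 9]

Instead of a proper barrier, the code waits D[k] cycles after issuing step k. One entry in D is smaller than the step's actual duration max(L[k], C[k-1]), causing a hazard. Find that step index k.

k=0 barrier L[0]=7→7c, D[0]=7 ok
k=1 barrier max(L[1]=7,C[0]=7)→7c, D[1]=7 ok
k=2 barrier max(L[2]=9,C[1]=4)→9c, D[2]=9 ok
k=3 barrier max(L[3]=7,C[2]=5)→7c, D[3]=7 ok
k=4 barrier max(L[4]=3,C[3]=8)→8c, D[4]=7 SHORT
k=5 barrier C[4]=9→9c, D[5]=9 ok

hazard at step 4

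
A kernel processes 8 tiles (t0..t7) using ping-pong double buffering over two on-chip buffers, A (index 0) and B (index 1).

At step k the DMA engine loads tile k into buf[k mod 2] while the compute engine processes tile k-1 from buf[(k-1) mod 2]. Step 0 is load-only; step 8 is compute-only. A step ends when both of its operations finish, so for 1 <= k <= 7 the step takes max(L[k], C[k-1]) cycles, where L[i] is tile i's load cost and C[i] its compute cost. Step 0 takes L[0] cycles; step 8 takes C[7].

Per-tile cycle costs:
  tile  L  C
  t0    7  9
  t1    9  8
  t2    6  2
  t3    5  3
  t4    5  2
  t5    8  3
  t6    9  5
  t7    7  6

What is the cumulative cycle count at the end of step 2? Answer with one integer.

end_cycle[2] = 24

  0. 7=7c; end=7; A:t0 B:-
  1. max(9,9)=9c; end=16; A:t0 B:t1
  2. max(6,8)=8c; end=24; A:t2 B:t1
  3. max(5,2)=5c; end=29; A:t2 B:t3
  4. max(5,3)=5c; end=34; A:t4 B:t3
  5. max(8,2)=8c; end=42; A:t4 B:t5
  6. max(9,3)=9c; end=51; A:t6 B:t5
  7. max(7,5)=7c; end=58; A:t6 B:t7
  8. 6=6c; end=64; A:t6 B:t7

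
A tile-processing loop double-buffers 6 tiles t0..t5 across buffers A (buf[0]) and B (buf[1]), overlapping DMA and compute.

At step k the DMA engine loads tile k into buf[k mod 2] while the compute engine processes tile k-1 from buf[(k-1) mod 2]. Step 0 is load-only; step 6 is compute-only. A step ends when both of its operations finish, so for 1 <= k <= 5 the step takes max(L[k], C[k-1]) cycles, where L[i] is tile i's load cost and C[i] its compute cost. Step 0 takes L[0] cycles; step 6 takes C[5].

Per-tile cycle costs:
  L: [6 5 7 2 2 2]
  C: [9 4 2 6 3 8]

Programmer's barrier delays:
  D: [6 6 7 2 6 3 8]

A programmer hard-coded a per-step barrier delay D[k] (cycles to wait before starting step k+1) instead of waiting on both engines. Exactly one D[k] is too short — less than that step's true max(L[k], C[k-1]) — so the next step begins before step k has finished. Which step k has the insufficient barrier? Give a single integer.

[0] required=L[0]=6=6 vs D=6 ok
[1] required=max(L[1]=5,C[0]=9)=9 vs D=6 SHORT
[2] required=max(L[2]=7,C[1]=4)=7 vs D=7 ok
[3] required=max(L[3]=2,C[2]=2)=2 vs D=2 ok
[4] required=max(L[4]=2,C[3]=6)=6 vs D=6 ok
[5] required=max(L[5]=2,C[4]=3)=3 vs D=3 ok
[6] required=C[5]=8=8 vs D=8 ok

hazard at step 1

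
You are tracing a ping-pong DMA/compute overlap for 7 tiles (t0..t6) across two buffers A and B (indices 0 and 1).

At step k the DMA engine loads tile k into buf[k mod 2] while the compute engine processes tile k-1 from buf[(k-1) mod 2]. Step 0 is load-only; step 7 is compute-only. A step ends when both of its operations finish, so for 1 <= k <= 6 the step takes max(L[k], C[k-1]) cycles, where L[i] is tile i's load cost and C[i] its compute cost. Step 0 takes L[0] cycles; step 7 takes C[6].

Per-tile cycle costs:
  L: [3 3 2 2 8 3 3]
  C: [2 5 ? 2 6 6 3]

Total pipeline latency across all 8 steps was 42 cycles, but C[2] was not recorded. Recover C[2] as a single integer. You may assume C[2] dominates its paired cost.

step 0 | dur = L[0]=3 = 3
step 1 | dur = max(L[1]=3, C[0]=2) = 3
step 2 | dur = max(L[2]=2, C[1]=5) = 5
step 3 | dur = max(L[3]=2, C[2]=?) = C[2]  (unknown; binding)
step 4 | dur = max(L[4]=8, C[3]=2) = 8
step 5 | dur = max(L[5]=3, C[4]=6) = 6
step 6 | dur = max(L[6]=3, C[5]=6) = 6
step 7 | dur = C[6]=3 = 3
sum of known step durations = 34
dur[3] = total - known = 42 - 34 = 8
C[2] is the binding max in step 3, so C[2] = dur[3] = 8

C[2] = 8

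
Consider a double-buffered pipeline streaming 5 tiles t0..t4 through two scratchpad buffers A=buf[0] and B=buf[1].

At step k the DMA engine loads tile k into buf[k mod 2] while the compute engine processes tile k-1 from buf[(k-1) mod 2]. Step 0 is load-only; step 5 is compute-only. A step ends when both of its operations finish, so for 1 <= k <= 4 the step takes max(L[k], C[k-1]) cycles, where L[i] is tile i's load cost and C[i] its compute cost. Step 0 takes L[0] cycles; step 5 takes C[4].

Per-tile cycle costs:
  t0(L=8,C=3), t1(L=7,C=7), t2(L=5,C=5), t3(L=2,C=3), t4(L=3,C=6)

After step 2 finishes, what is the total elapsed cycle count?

end_cycle[2] = 22

k=0 load=t0/8c comp=- wait=8 total=8
k=1 load=t1/7c comp=t0/3c wait=7 total=15
k=2 load=t2/5c comp=t1/7c wait=7 total=22
k=3 load=t3/2c comp=t2/5c wait=5 total=27
k=4 load=t4/3c comp=t3/3c wait=3 total=30
k=5 load=- comp=t4/6c wait=6 total=36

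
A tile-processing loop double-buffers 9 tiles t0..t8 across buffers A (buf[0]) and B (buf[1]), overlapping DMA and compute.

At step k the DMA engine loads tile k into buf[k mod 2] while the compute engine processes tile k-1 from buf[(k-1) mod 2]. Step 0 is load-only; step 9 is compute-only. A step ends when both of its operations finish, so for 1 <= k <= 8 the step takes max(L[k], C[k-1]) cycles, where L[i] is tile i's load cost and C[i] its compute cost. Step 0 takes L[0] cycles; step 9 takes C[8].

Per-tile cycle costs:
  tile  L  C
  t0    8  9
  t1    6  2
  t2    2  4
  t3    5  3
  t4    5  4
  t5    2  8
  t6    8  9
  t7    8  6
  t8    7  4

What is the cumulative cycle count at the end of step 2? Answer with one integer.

end_cycle[2] = 19

[0] DMA t0→A (8c) ∥ CU idle ⇒ 8c, clock 8
[1] DMA t1→B (6c) ∥ CU A:t0 (9c) ⇒ 9c, clock 17
[2] DMA t2→A (2c) ∥ CU B:t1 (2c) ⇒ 2c, clock 19
[3] DMA t3→B (5c) ∥ CU A:t2 (4c) ⇒ 5c, clock 24
[4] DMA t4→A (5c) ∥ CU B:t3 (3c) ⇒ 5c, clock 29
[5] DMA t5→B (2c) ∥ CU A:t4 (4c) ⇒ 4c, clock 33
[6] DMA t6→A (8c) ∥ CU B:t5 (8c) ⇒ 8c, clock 41
[7] DMA t7→B (8c) ∥ CU A:t6 (9c) ⇒ 9c, clock 50
[8] DMA t8→A (7c) ∥ CU B:t7 (6c) ⇒ 7c, clock 57
[9] DMA idle ∥ CU A:t8 (4c) ⇒ 4c, clock 61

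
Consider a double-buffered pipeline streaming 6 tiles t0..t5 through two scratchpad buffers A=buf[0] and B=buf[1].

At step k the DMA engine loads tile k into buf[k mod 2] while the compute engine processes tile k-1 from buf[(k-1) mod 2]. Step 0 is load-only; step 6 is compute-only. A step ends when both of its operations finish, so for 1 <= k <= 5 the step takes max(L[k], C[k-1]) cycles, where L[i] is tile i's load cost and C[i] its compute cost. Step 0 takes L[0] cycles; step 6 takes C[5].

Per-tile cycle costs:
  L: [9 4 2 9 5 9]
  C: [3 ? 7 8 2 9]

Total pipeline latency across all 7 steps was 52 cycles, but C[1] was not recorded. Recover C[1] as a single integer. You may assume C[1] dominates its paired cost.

C[1] = 4

step 0 → dur = L[0]=9 = 9
step 1 → dur = max(L[1]=4, C[0]=3) = 4
step 2 → dur = max(L[2]=2, C[1]=?) = C[1]  (unknown; binding)
step 3 → dur = max(L[3]=9, C[2]=7) = 9
step 4 → dur = max(L[4]=5, C[3]=8) = 8
step 5 → dur = max(L[5]=9, C[4]=2) = 9
step 6 → dur = C[5]=9 = 9
sum of known step durations = 48
dur[2] = total - known = 52 - 48 = 4
C[1] is the binding max in step 2, so C[1] = dur[2] = 4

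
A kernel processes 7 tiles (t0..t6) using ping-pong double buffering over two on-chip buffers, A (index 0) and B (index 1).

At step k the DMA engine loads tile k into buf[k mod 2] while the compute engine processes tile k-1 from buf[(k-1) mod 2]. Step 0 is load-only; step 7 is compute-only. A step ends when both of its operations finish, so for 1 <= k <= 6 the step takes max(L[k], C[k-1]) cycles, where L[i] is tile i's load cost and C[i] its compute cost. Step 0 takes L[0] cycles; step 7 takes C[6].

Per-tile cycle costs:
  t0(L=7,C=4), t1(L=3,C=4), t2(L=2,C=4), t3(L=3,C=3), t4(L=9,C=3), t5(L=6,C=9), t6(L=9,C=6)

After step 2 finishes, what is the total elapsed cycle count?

step 0: L[0]=7 → dur=7, Σ=7 | A=load:t0 B=idle [load-only]
step 1: L[1]=3 C[0]=4 → dur=4, Σ=11 | A=compute:t0 B=load:t1 [compute-bound]
step 2: L[2]=2 C[1]=4 → dur=4, Σ=15 | A=load:t2 B=compute:t1 [compute-bound]
step 3: L[3]=3 C[2]=4 → dur=4, Σ=19 | A=compute:t2 B=load:t3 [compute-bound]
step 4: L[4]=9 C[3]=3 → dur=9, Σ=28 | A=load:t4 B=compute:t3 [load-bound]
step 5: L[5]=6 C[4]=3 → dur=6, Σ=34 | A=compute:t4 B=load:t5 [load-bound]
step 6: L[6]=9 C[5]=9 → dur=9, Σ=43 | A=load:t6 B=compute:t5 [tied]
step 7: C[6]=6 → dur=6, Σ=49 | A=compute:t6 B=idle [compute-only]

end_cycle[2] = 15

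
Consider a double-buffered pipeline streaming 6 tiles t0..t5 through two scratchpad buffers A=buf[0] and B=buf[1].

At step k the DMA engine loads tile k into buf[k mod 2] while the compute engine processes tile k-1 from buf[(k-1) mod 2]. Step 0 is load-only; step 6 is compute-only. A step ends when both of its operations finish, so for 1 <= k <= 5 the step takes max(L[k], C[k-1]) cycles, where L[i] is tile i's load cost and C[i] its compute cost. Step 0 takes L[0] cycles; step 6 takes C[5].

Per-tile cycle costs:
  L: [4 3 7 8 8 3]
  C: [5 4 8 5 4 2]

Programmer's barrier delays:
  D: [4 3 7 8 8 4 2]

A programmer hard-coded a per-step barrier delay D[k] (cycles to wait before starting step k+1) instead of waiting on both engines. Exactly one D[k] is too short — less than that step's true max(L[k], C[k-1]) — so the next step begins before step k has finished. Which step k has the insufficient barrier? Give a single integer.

hazard at step 1

[0] required=L[0]=4=4 vs D=4 ok
[1] required=max(L[1]=3,C[0]=5)=5 vs D=3 SHORT
[2] required=max(L[2]=7,C[1]=4)=7 vs D=7 ok
[3] required=max(L[3]=8,C[2]=8)=8 vs D=8 ok
[4] required=max(L[4]=8,C[3]=5)=8 vs D=8 ok
[5] required=max(L[5]=3,C[4]=4)=4 vs D=4 ok
[6] required=C[5]=2=2 vs D=2 ok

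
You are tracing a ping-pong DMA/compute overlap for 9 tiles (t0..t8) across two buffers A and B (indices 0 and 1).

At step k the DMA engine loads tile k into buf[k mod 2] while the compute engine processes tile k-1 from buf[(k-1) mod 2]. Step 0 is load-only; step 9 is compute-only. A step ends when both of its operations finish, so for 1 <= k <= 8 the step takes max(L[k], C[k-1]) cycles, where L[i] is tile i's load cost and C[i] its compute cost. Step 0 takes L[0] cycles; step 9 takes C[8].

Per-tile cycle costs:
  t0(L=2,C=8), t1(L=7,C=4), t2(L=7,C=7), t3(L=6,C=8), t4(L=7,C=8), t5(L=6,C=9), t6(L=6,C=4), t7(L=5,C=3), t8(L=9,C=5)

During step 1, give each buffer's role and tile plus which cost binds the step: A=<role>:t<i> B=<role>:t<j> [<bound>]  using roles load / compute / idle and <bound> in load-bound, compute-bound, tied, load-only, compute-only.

step 1: A=compute:t0 B=load:t1 [compute-bound]

[0] DMA t0→A (2c) ∥ CU idle ⇒ 2c, clock 2
[1] DMA t1→B (7c) ∥ CU A:t0 (8c) ⇒ 8c, clock 10
[2] DMA t2→A (7c) ∥ CU B:t1 (4c) ⇒ 7c, clock 17
[3] DMA t3→B (6c) ∥ CU A:t2 (7c) ⇒ 7c, clock 24
[4] DMA t4→A (7c) ∥ CU B:t3 (8c) ⇒ 8c, clock 32
[5] DMA t5→B (6c) ∥ CU A:t4 (8c) ⇒ 8c, clock 40
[6] DMA t6→A (6c) ∥ CU B:t5 (9c) ⇒ 9c, clock 49
[7] DMA t7→B (5c) ∥ CU A:t6 (4c) ⇒ 5c, clock 54
[8] DMA t8→A (9c) ∥ CU B:t7 (3c) ⇒ 9c, clock 63
[9] DMA idle ∥ CU A:t8 (5c) ⇒ 5c, clock 68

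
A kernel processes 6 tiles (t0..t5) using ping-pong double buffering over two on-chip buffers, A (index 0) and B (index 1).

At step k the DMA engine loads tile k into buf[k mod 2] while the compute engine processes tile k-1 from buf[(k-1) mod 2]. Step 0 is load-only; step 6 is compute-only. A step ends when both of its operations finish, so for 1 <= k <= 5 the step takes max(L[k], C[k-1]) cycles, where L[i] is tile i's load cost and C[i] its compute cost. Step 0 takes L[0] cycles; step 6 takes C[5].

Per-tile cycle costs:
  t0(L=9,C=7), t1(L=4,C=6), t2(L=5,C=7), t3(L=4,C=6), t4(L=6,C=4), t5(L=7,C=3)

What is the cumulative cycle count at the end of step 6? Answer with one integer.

k=0 load=t0/9c comp=- wait=9 total=9
k=1 load=t1/4c comp=t0/7c wait=7 total=16
k=2 load=t2/5c comp=t1/6c wait=6 total=22
k=3 load=t3/4c comp=t2/7c wait=7 total=29
k=4 load=t4/6c comp=t3/6c wait=6 total=35
k=5 load=t5/7c comp=t4/4c wait=7 total=42
k=6 load=- comp=t5/3c wait=3 total=45

end_cycle[6] = 45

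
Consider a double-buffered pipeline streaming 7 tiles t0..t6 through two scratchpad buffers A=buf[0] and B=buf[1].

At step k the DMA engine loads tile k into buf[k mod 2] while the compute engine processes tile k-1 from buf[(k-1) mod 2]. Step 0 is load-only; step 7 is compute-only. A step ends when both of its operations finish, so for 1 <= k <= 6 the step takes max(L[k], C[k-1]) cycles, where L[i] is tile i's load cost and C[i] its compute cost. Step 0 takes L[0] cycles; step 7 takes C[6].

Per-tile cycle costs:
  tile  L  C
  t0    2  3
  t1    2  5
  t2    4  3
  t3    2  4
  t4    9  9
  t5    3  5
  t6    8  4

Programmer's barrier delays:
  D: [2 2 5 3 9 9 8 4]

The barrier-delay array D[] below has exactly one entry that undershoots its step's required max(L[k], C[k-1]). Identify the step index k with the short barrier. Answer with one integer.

hazard at step 1

k=0 barrier L[0]=2→2c, D[0]=2 ok
k=1 barrier max(L[1]=2,C[0]=3)→3c, D[1]=2 SHORT
k=2 barrier max(L[2]=4,C[1]=5)→5c, D[2]=5 ok
k=3 barrier max(L[3]=2,C[2]=3)→3c, D[3]=3 ok
k=4 barrier max(L[4]=9,C[3]=4)→9c, D[4]=9 ok
k=5 barrier max(L[5]=3,C[4]=9)→9c, D[5]=9 ok
k=6 barrier max(L[6]=8,C[5]=5)→8c, D[6]=8 ok
k=7 barrier C[6]=4→4c, D[7]=4 ok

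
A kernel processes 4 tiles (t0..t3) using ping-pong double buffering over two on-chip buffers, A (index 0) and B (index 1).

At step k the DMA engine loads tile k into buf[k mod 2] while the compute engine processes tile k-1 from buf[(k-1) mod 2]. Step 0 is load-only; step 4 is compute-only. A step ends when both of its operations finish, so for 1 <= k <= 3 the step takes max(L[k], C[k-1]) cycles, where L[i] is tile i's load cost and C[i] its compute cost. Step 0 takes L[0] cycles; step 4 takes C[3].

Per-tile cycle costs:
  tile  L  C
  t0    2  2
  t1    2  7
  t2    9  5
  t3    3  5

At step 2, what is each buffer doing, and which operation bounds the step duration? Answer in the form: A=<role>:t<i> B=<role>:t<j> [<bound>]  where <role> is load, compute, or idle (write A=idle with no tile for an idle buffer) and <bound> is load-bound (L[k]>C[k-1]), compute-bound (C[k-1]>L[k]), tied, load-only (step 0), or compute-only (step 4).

step 2: A=load:t2 B=compute:t1 [load-bound]

step 0: L[0]=2 → dur=2, Σ=2 | A=load:t0 B=idle [load-only]
step 1: L[1]=2 C[0]=2 → dur=2, Σ=4 | A=compute:t0 B=load:t1 [tied]
step 2: L[2]=9 C[1]=7 → dur=9, Σ=13 | A=load:t2 B=compute:t1 [load-bound]
step 3: L[3]=3 C[2]=5 → dur=5, Σ=18 | A=compute:t2 B=load:t3 [compute-bound]
step 4: C[3]=5 → dur=5, Σ=23 | A=idle B=compute:t3 [compute-only]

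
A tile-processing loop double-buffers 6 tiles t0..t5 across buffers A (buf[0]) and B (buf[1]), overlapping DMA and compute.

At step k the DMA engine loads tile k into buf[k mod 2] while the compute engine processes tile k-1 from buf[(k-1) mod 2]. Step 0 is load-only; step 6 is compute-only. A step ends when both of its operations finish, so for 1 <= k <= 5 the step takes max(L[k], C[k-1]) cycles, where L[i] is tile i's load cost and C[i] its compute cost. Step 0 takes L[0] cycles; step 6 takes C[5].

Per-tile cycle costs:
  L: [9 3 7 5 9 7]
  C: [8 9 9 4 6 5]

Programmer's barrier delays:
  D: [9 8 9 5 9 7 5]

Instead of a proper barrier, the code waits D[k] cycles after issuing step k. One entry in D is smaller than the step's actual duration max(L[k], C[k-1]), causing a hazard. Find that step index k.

step 0: need L[0]=9 = 9; D[0]=9 ok
step 1: need max(L[1]=3,C[0]=8) = 8; D[1]=8 ok
step 2: need max(L[2]=7,C[1]=9) = 9; D[2]=9 ok
step 3: need max(L[3]=5,C[2]=9) = 9; D[3]=5 SHORT
step 4: need max(L[4]=9,C[3]=4) = 9; D[4]=9 ok
step 5: need max(L[5]=7,C[4]=6) = 7; D[5]=7 ok
step 6: need C[5]=5 = 5; D[6]=5 ok

hazard at step 3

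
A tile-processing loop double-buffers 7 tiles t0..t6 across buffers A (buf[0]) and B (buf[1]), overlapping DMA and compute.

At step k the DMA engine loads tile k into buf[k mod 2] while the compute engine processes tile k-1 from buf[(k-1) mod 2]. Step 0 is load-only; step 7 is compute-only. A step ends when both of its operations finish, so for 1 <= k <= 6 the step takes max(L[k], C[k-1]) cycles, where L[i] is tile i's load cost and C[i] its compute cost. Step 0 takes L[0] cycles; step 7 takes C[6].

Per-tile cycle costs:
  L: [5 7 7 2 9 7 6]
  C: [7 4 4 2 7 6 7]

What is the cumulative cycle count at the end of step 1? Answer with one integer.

end_cycle[1] = 12

[0] DMA t0→A (5c) ∥ CU idle ⇒ 5c, clock 5
[1] DMA t1→B (7c) ∥ CU A:t0 (7c) ⇒ 7c, clock 12
[2] DMA t2→A (7c) ∥ CU B:t1 (4c) ⇒ 7c, clock 19
[3] DMA t3→B (2c) ∥ CU A:t2 (4c) ⇒ 4c, clock 23
[4] DMA t4→A (9c) ∥ CU B:t3 (2c) ⇒ 9c, clock 32
[5] DMA t5→B (7c) ∥ CU A:t4 (7c) ⇒ 7c, clock 39
[6] DMA t6→A (6c) ∥ CU B:t5 (6c) ⇒ 6c, clock 45
[7] DMA idle ∥ CU A:t6 (7c) ⇒ 7c, clock 52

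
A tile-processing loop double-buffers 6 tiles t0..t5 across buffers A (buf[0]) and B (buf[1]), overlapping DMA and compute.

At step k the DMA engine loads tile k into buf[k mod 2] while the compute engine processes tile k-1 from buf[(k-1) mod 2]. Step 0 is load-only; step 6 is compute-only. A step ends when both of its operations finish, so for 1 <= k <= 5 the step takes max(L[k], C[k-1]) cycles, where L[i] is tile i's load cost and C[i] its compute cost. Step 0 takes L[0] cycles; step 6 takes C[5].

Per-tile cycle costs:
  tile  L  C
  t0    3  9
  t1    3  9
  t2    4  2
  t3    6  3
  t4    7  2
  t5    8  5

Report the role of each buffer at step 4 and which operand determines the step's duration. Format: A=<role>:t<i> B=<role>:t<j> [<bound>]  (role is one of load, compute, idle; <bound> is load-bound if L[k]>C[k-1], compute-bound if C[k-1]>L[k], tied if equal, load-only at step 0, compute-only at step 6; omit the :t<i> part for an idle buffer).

step 0: L[0]=3 → dur=3, Σ=3 | A=load:t0 B=idle [load-only]
step 1: L[1]=3 C[0]=9 → dur=9, Σ=12 | A=compute:t0 B=load:t1 [compute-bound]
step 2: L[2]=4 C[1]=9 → dur=9, Σ=21 | A=load:t2 B=compute:t1 [compute-bound]
step 3: L[3]=6 C[2]=2 → dur=6, Σ=27 | A=compute:t2 B=load:t3 [load-bound]
step 4: L[4]=7 C[3]=3 → dur=7, Σ=34 | A=load:t4 B=compute:t3 [load-bound]
step 5: L[5]=8 C[4]=2 → dur=8, Σ=42 | A=compute:t4 B=load:t5 [load-bound]
step 6: C[5]=5 → dur=5, Σ=47 | A=idle B=compute:t5 [compute-only]

step 4: A=load:t4 B=compute:t3 [load-bound]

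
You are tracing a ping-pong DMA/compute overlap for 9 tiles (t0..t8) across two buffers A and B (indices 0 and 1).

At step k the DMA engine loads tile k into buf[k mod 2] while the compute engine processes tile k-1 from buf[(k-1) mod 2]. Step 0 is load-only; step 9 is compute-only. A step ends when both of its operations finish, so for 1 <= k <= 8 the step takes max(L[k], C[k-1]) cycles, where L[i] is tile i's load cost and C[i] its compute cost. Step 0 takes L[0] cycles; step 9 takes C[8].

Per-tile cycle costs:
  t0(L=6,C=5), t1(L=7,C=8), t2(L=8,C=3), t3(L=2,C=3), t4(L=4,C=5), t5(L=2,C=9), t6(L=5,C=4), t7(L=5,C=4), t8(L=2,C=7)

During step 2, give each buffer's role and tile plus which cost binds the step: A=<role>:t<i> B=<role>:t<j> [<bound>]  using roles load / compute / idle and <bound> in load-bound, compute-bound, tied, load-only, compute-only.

k=0 load=t0/6c comp=- wait=6 total=6
k=1 load=t1/7c comp=t0/5c wait=7 total=13
k=2 load=t2/8c comp=t1/8c wait=8 total=21
k=3 load=t3/2c comp=t2/3c wait=3 total=24
k=4 load=t4/4c comp=t3/3c wait=4 total=28
k=5 load=t5/2c comp=t4/5c wait=5 total=33
k=6 load=t6/5c comp=t5/9c wait=9 total=42
k=7 load=t7/5c comp=t6/4c wait=5 total=47
k=8 load=t8/2c comp=t7/4c wait=4 total=51
k=9 load=- comp=t8/7c wait=7 total=58

step 2: A=load:t2 B=compute:t1 [tied]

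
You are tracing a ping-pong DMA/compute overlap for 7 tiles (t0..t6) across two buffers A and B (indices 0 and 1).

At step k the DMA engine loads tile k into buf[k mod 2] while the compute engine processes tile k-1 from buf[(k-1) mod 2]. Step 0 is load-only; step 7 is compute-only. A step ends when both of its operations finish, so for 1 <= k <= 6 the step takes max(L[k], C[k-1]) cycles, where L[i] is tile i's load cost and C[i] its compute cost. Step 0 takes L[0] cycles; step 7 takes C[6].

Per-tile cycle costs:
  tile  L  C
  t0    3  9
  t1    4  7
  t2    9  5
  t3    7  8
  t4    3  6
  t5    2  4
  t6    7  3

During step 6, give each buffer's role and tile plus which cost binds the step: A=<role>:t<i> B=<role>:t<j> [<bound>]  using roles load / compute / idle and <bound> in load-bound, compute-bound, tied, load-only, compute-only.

k=0 load=t0/3c comp=- wait=3 total=3
k=1 load=t1/4c comp=t0/9c wait=9 total=12
k=2 load=t2/9c comp=t1/7c wait=9 total=21
k=3 load=t3/7c comp=t2/5c wait=7 total=28
k=4 load=t4/3c comp=t3/8c wait=8 total=36
k=5 load=t5/2c comp=t4/6c wait=6 total=42
k=6 load=t6/7c comp=t5/4c wait=7 total=49
k=7 load=- comp=t6/3c wait=3 total=52

step 6: A=load:t6 B=compute:t5 [load-bound]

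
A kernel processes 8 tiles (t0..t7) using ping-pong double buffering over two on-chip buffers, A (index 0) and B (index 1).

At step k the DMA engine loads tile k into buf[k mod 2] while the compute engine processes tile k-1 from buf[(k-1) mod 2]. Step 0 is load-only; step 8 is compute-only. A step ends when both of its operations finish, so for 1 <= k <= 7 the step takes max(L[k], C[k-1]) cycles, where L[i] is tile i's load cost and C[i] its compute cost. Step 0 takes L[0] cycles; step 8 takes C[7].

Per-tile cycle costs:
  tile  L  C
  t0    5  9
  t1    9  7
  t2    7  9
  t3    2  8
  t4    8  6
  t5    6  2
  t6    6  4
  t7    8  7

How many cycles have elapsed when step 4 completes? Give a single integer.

end_cycle[4] = 38

  0. 5=5c; end=5; A:t0 B:-
  1. max(9,9)=9c; end=14; A:t0 B:t1
  2. max(7,7)=7c; end=21; A:t2 B:t1
  3. max(2,9)=9c; end=30; A:t2 B:t3
  4. max(8,8)=8c; end=38; A:t4 B:t3
  5. max(6,6)=6c; end=44; A:t4 B:t5
  6. max(6,2)=6c; end=50; A:t6 B:t5
  7. max(8,4)=8c; end=58; A:t6 B:t7
  8. 7=7c; end=65; A:t6 B:t7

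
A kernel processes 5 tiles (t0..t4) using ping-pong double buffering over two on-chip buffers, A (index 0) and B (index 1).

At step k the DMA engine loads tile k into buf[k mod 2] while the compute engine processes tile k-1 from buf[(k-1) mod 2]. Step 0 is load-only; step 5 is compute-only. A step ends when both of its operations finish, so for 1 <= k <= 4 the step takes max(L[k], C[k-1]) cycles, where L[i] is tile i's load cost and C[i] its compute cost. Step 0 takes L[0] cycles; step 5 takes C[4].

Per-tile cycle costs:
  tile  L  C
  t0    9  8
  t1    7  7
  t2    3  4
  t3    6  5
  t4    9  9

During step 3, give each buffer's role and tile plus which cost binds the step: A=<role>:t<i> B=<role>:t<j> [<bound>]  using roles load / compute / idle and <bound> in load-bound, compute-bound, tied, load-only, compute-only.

step 3: A=compute:t2 B=load:t3 [load-bound]

k=0 load=t0/9c comp=- wait=9 total=9
k=1 load=t1/7c comp=t0/8c wait=8 total=17
k=2 load=t2/3c comp=t1/7c wait=7 total=24
k=3 load=t3/6c comp=t2/4c wait=6 total=30
k=4 load=t4/9c comp=t3/5c wait=9 total=39
k=5 load=- comp=t4/9c wait=9 total=48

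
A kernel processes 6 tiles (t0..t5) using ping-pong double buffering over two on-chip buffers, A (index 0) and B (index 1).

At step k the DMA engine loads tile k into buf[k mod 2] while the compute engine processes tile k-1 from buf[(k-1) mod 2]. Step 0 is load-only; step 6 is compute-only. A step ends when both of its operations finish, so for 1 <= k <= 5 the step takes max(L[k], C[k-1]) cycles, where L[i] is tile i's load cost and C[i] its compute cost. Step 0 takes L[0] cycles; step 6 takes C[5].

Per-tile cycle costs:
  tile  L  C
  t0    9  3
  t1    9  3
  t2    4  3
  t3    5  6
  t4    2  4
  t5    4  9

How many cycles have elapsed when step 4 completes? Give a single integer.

end_cycle[4] = 33

step 0: L[0]=9 → dur=9, Σ=9 | A=load:t0 B=idle [load-only]
step 1: L[1]=9 C[0]=3 → dur=9, Σ=18 | A=compute:t0 B=load:t1 [load-bound]
step 2: L[2]=4 C[1]=3 → dur=4, Σ=22 | A=load:t2 B=compute:t1 [load-bound]
step 3: L[3]=5 C[2]=3 → dur=5, Σ=27 | A=compute:t2 B=load:t3 [load-bound]
step 4: L[4]=2 C[3]=6 → dur=6, Σ=33 | A=load:t4 B=compute:t3 [compute-bound]
step 5: L[5]=4 C[4]=4 → dur=4, Σ=37 | A=compute:t4 B=load:t5 [tied]
step 6: C[5]=9 → dur=9, Σ=46 | A=idle B=compute:t5 [compute-only]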